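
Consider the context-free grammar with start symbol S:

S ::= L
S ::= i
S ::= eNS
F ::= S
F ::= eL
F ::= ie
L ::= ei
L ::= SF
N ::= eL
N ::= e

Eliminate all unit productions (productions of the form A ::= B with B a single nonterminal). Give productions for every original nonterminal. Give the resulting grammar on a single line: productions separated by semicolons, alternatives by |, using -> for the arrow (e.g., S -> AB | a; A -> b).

Unit productions: F->S, S->L.
Unit pairs (A ⇒* B via units): (F,L), (F,S), (S,L).
S: inherits non-unit rules of {L, S} → SF | eNS | ei | i.
F: inherits non-unit rules of {F, L, S} → SF | eL | eNS | ei | i | ie.
L: inherits non-unit rules of {L} → SF | ei.
N: inherits non-unit rules of {N} → e | eL.

S -> i | SF | ei | eNS; F -> i | SF | eL | ei | ie | eNS; L -> SF | ei; N -> e | eL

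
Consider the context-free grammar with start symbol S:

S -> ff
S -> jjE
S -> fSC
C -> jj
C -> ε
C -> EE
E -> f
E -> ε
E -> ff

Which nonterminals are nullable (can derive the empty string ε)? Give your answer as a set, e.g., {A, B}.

Directly nullable (have an ε-rule): {C, E}.
Not nullable: S — each has a terminal in every rule's right-hand side or depends on a non-nullable symbol.

{C, E}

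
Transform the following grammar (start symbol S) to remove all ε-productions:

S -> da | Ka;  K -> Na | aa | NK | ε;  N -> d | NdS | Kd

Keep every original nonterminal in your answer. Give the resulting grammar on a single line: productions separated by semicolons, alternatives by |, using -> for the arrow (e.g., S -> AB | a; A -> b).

Nullable set: {K}.
S -> Ka: K nullable, giving Ka | a.
Drop K -> ε.
K -> NK: K nullable, giving N | NK.
N -> Kd: K nullable, giving Kd | d.
Unchanged (no nullable symbols): S -> da; K -> Na; K -> aa; N -> NdS; N -> d.

S -> a | Ka | da; K -> N | NK | Na | aa; N -> d | Kd | NdS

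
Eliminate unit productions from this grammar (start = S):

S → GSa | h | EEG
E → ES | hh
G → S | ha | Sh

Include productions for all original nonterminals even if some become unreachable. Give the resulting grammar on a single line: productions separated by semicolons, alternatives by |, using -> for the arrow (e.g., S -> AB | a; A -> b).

S -> h | EEG | GSa; E -> ES | hh; G -> h | Sh | ha | EEG | GSa

Unit productions: G->S.
Unit pairs (A ⇒* B via units): (G,S).
S: inherits non-unit rules of {S} → EEG | GSa | h.
E: inherits non-unit rules of {E} → ES | hh.
G: inherits non-unit rules of {G, S} → EEG | GSa | Sh | h | ha.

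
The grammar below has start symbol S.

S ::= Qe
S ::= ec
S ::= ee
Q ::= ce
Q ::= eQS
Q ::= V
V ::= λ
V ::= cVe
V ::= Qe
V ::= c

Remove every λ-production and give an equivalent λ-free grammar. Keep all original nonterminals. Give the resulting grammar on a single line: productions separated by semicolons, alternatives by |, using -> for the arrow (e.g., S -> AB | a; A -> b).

Nullable set: {Q, V}.
S -> Qe: Q nullable, giving Qe | e.
Q -> V: V nullable, giving V.
Q -> eQS: Q nullable, giving eQS | eS.
Drop V -> λ.
V -> Qe: Q nullable, giving Qe | e.
V -> cVe: V nullable, giving cVe | ce.
Unchanged (no nullable symbols): S -> ec; S -> ee; Q -> ce; V -> c.

S -> e | Qe | ec | ee; Q -> V | ce | eS | eQS; V -> c | e | Qe | ce | cVe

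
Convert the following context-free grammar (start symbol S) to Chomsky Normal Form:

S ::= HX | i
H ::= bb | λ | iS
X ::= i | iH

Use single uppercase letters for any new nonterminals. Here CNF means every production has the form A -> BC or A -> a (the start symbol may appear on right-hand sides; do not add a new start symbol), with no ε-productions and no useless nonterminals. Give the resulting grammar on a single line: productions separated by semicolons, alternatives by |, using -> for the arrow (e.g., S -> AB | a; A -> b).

S -> i | BH | HX; A -> b; B -> i; H -> AA | BS; X -> i | BH

Nullable: {H}; after ε-elimination: S -> X | i | HX; H -> bb | iS; X -> i | iH.
After unit-elimination: S -> i | HX | iH; H -> bb | iS; X -> i | iH.
TERM: introduce A -> b, B -> i and substitute in every rule of length ≥2.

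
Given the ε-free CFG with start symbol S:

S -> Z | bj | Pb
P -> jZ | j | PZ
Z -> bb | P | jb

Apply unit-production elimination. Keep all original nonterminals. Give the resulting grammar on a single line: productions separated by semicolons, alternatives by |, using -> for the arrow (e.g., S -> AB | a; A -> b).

S -> j | PZ | Pb | bb | bj | jZ | jb; P -> j | PZ | jZ; Z -> j | PZ | bb | jZ | jb

Unit productions: S->Z, Z->P.
Unit pairs (A ⇒* B via units): (S,P), (S,Z), (Z,P).
S: inherits non-unit rules of {P, S, Z} → PZ | Pb | bb | bj | j | jZ | jb.
P: inherits non-unit rules of {P} → PZ | j | jZ.
Z: inherits non-unit rules of {P, Z} → PZ | bb | j | jZ | jb.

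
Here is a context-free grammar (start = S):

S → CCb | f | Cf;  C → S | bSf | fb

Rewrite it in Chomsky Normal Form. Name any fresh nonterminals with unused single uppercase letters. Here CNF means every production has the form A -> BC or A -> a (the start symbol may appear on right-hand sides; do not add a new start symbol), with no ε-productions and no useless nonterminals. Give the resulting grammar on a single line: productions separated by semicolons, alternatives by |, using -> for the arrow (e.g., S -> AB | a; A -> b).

No ε-productions.
After unit-elimination: S -> f | Cf | CCb; C -> f | Cf | fb | CCb | bSf.
TERM: introduce A -> b, B -> f and substitute in every rule of length ≥2.
BIN: C -> ASB becomes C -> AD, D -> SB; C -> CCA becomes C -> CE, E -> CA; S -> CCA becomes S -> CF, F -> CA.

S -> f | CB | CF; A -> b; B -> f; C -> f | AD | BA | CB | CE; D -> SB; E -> CA; F -> CA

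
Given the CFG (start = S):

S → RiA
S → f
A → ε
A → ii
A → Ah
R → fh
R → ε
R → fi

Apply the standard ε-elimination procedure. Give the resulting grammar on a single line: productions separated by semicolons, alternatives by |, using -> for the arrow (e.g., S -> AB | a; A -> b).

S -> f | i | Ri | iA | RiA; A -> h | Ah | ii; R -> fh | fi

Nullable set: {A, R}.
S -> RiA: R, A nullable, giving Ri | RiA | i | iA.
Drop A -> ε.
A -> Ah: A nullable, giving Ah | h.
Drop R -> ε.
Unchanged (no nullable symbols): S -> f; A -> ii; R -> fh; R -> fi.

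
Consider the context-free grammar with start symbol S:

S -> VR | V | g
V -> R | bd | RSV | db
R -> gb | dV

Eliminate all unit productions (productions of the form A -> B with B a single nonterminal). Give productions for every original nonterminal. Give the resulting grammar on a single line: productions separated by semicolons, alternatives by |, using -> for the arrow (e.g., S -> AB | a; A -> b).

S -> g | VR | bd | dV | db | gb | RSV; R -> dV | gb; V -> bd | dV | db | gb | RSV

Unit productions: S->V, V->R.
Unit pairs (A ⇒* B via units): (S,R), (S,V), (V,R).
S: inherits non-unit rules of {R, S, V} → RSV | VR | bd | dV | db | g | gb.
R: inherits non-unit rules of {R} → dV | gb.
V: inherits non-unit rules of {R, V} → RSV | bd | dV | db | gb.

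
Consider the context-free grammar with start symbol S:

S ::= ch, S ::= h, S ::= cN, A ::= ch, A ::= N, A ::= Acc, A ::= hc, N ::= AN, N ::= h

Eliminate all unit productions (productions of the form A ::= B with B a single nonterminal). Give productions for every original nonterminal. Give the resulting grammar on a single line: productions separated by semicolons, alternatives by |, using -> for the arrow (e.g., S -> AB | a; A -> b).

S -> h | cN | ch; A -> h | AN | ch | hc | Acc; N -> h | AN

Unit productions: A->N.
Unit pairs (A ⇒* B via units): (A,N).
S: inherits non-unit rules of {S} → cN | ch | h.
A: inherits non-unit rules of {A, N} → AN | Acc | ch | h | hc.
N: inherits non-unit rules of {N} → AN | h.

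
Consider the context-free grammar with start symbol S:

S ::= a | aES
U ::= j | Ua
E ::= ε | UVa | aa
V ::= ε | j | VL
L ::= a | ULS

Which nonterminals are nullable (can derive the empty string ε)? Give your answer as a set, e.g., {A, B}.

{E, V}

Directly nullable (have an ε-rule): {E, V}.
Not nullable: L, S, U — each has a terminal in every rule's right-hand side or depends on a non-nullable symbol.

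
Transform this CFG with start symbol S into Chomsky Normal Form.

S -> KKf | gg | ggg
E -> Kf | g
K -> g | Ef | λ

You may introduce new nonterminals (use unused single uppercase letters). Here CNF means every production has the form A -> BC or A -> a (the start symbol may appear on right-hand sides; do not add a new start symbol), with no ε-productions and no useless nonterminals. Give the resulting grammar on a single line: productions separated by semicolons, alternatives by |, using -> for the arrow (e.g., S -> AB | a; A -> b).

Nullable: {K}; after ε-elimination: S -> f | Kf | gg | KKf | ggg; E -> f | g | Kf; K -> g | Ef.
No unit productions to eliminate.
TERM: introduce A -> f, B -> g and substitute in every rule of length ≥2.
BIN: S -> BBB becomes S -> BC, C -> BB; S -> KKA becomes S -> KD, D -> KA.

S -> f | BB | BC | KA | KD; A -> f; B -> g; C -> BB; D -> KA; E -> f | g | KA; K -> g | EA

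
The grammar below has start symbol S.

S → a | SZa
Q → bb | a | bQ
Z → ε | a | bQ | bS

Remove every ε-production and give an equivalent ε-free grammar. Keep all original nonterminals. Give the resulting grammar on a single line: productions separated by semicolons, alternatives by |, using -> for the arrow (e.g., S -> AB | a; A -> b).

Nullable set: {Z}.
S -> SZa: Z nullable, giving SZa | Sa.
Drop Z -> ε.
Unchanged (no nullable symbols): S -> a; Q -> a; Q -> bQ; Q -> bb; Z -> a; Z -> bQ; Z -> bS.

S -> a | Sa | SZa; Q -> a | bQ | bb; Z -> a | bQ | bS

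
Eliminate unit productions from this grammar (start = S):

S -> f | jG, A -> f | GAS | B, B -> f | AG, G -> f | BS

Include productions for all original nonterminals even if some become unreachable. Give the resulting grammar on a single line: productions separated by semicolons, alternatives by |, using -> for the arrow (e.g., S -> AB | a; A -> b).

Unit productions: A->B.
Unit pairs (A ⇒* B via units): (A,B).
S: inherits non-unit rules of {S} → f | jG.
A: inherits non-unit rules of {A, B} → AG | GAS | f.
B: inherits non-unit rules of {B} → AG | f.
G: inherits non-unit rules of {G} → BS | f.

S -> f | jG; A -> f | AG | GAS; B -> f | AG; G -> f | BS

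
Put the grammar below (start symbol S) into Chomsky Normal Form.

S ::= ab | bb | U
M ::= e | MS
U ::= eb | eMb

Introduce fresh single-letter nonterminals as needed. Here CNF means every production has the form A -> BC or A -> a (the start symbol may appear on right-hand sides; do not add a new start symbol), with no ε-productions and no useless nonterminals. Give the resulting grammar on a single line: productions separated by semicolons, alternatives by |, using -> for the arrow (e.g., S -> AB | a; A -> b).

No ε-productions.
After unit-elimination: S -> ab | bb | eb | eMb; M -> e | MS; U -> eb | eMb.
TERM: introduce A -> a, B -> b, C -> e and substitute in every rule of length ≥2.
BIN: S -> CMB becomes S -> CD, D -> MB; U -> CMB becomes U -> CE, E -> MB.
Drop unreachable/unproductive: U.

S -> AB | BB | CB | CD; A -> a; B -> b; C -> e; D -> MB; M -> e | MS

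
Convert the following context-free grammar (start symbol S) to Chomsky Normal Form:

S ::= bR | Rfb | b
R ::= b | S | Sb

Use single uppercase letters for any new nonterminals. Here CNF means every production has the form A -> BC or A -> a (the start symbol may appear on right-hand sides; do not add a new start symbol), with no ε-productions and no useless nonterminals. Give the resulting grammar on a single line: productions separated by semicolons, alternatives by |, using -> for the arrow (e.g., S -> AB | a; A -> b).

No ε-productions.
After unit-elimination: S -> b | bR | Rfb; R -> b | Sb | bR | Rfb.
TERM: introduce B -> b, A -> f and substitute in every rule of length ≥2.
BIN: R -> RAB becomes R -> RC, C -> AB; S -> RAB becomes S -> RD, D -> AB.

S -> b | BR | RD; A -> f; B -> b; C -> AB; D -> AB; R -> b | BR | RC | SB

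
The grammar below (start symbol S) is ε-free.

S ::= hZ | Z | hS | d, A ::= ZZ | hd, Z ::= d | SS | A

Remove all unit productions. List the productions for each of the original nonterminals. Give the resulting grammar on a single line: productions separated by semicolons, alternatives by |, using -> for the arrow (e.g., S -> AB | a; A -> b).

S -> d | SS | ZZ | hS | hZ | hd; A -> ZZ | hd; Z -> d | SS | ZZ | hd

Unit productions: S->Z, Z->A.
Unit pairs (A ⇒* B via units): (S,A), (S,Z), (Z,A).
S: inherits non-unit rules of {A, S, Z} → SS | ZZ | d | hS | hZ | hd.
A: inherits non-unit rules of {A} → ZZ | hd.
Z: inherits non-unit rules of {A, Z} → SS | ZZ | d | hd.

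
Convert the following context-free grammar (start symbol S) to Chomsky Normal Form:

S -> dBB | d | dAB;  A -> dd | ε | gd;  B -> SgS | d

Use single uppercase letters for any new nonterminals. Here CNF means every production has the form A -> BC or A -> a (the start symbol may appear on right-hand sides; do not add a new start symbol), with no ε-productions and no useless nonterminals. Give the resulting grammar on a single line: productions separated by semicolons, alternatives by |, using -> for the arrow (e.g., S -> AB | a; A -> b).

Nullable: {A}; after ε-elimination: S -> d | dB | dAB | dBB; A -> dd | gd; B -> d | SgS.
No unit productions to eliminate.
TERM: introduce C -> d, D -> g and substitute in every rule of length ≥2.
BIN: B -> SDS becomes B -> SE, E -> DS; S -> CAB becomes S -> CF, F -> AB; S -> CBB becomes S -> CG, G -> BB.

S -> d | CB | CF | CG; A -> CC | DC; B -> d | SE; C -> d; D -> g; E -> DS; F -> AB; G -> BB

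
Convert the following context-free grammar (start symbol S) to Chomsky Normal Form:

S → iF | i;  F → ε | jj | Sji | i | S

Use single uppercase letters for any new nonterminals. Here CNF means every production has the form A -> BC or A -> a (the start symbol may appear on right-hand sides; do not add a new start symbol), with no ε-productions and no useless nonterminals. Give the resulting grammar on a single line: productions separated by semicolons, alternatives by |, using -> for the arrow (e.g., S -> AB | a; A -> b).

S -> i | BF; A -> j; B -> i; C -> AB; F -> i | AA | BF | SC

Nullable: {F}; after ε-elimination: S -> i | iF; F -> S | i | jj | Sji.
After unit-elimination: S -> i | iF; F -> i | iF | jj | Sji.
TERM: introduce B -> i, A -> j and substitute in every rule of length ≥2.
BIN: F -> SAB becomes F -> SC, C -> AB.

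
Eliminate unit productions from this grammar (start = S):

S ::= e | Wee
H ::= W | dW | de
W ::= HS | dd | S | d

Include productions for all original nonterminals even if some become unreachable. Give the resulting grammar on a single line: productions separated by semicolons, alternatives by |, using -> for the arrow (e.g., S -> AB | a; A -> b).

Unit productions: H->W, W->S.
Unit pairs (A ⇒* B via units): (H,S), (H,W), (W,S).
S: inherits non-unit rules of {S} → Wee | e.
H: inherits non-unit rules of {H, S, W} → HS | Wee | d | dW | dd | de | e.
W: inherits non-unit rules of {S, W} → HS | Wee | d | dd | e.

S -> e | Wee; H -> d | e | HS | dW | dd | de | Wee; W -> d | e | HS | dd | Wee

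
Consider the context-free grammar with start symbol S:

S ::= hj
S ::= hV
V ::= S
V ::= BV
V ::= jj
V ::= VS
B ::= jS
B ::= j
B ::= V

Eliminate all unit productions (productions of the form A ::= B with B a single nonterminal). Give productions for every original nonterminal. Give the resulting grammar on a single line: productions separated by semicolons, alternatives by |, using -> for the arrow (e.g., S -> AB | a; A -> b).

S -> hV | hj; B -> j | BV | VS | hV | hj | jS | jj; V -> BV | VS | hV | hj | jj

Unit productions: B->V, V->S.
Unit pairs (A ⇒* B via units): (B,S), (B,V), (V,S).
S: inherits non-unit rules of {S} → hV | hj.
B: inherits non-unit rules of {B, S, V} → BV | VS | hV | hj | j | jS | jj.
V: inherits non-unit rules of {S, V} → BV | VS | hV | hj | jj.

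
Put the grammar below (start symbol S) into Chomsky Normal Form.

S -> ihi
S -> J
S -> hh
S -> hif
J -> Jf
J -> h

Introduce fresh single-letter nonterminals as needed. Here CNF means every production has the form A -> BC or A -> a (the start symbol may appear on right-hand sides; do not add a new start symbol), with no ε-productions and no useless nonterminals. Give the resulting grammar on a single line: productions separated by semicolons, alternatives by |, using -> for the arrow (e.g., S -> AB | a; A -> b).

S -> h | BB | BD | CE | JA; A -> f; B -> h; C -> i; D -> CA; E -> BC; J -> h | JA

No ε-productions.
After unit-elimination: S -> h | Jf | hh | hif | ihi; J -> h | Jf.
TERM: introduce A -> f, B -> h, C -> i and substitute in every rule of length ≥2.
BIN: S -> BCA becomes S -> BD, D -> CA; S -> CBC becomes S -> CE, E -> BC.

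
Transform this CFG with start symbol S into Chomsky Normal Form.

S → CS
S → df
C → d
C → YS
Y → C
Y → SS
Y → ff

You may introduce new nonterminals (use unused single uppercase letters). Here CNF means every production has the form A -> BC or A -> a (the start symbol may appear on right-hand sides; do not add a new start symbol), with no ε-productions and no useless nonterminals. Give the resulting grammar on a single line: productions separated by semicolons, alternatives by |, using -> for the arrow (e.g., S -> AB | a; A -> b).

S -> AB | CS; A -> d; B -> f; C -> d | YS; Y -> d | BB | SS | YS

No ε-productions.
After unit-elimination: S -> CS | df; C -> d | YS; Y -> d | SS | YS | ff.
TERM: introduce A -> d, B -> f and substitute in every rule of length ≥2.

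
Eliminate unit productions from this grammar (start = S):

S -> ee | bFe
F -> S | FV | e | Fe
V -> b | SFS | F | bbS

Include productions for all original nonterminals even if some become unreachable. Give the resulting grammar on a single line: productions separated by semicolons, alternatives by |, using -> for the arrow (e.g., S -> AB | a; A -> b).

Unit productions: F->S, V->F.
Unit pairs (A ⇒* B via units): (F,S), (V,F), (V,S).
S: inherits non-unit rules of {S} → bFe | ee.
F: inherits non-unit rules of {F, S} → FV | Fe | bFe | e | ee.
V: inherits non-unit rules of {F, S, V} → FV | Fe | SFS | b | bFe | bbS | e | ee.

S -> ee | bFe; F -> e | FV | Fe | ee | bFe; V -> b | e | FV | Fe | ee | SFS | bFe | bbS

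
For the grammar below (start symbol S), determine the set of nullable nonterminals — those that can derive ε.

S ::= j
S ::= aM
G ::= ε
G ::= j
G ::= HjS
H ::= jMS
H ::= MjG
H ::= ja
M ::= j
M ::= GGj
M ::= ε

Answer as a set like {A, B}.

Directly nullable (have an ε-rule): {G, M}.
Not nullable: H, S — each has a terminal in every rule's right-hand side or depends on a non-nullable symbol.

{G, M}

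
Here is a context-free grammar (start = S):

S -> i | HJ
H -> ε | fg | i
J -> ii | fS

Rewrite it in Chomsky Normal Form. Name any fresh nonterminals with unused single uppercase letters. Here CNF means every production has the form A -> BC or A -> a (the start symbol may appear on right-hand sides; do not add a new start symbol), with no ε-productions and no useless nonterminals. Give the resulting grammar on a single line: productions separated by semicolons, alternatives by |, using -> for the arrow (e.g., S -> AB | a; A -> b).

Nullable: {H}; after ε-elimination: S -> J | i | HJ; H -> i | fg; J -> fS | ii.
After unit-elimination: S -> i | HJ | fS | ii; H -> i | fg; J -> fS | ii.
TERM: introduce A -> f, B -> g, C -> i and substitute in every rule of length ≥2.

S -> i | AS | CC | HJ; A -> f; B -> g; C -> i; H -> i | AB; J -> AS | CC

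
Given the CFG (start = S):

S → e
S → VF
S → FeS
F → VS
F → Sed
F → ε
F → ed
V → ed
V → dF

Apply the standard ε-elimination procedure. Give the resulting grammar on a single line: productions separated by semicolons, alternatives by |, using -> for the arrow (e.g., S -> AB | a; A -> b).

Nullable set: {F}.
S -> FeS: F nullable, giving FeS | eS.
S -> VF: F nullable, giving V | VF.
Drop F -> ε.
V -> dF: F nullable, giving d | dF.
Unchanged (no nullable symbols): S -> e; F -> Sed; F -> VS; F -> ed; V -> ed.

S -> V | e | VF | eS | FeS; F -> VS | ed | Sed; V -> d | dF | ed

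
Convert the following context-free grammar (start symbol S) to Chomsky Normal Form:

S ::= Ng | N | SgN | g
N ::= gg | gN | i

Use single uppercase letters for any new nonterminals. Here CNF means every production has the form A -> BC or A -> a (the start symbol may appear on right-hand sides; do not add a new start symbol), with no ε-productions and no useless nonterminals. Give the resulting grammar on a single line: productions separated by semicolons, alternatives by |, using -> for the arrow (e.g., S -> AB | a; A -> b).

No ε-productions.
After unit-elimination: S -> g | i | Ng | gN | gg | SgN; N -> i | gN | gg.
TERM: introduce A -> g and substitute in every rule of length ≥2.
BIN: S -> SAN becomes S -> SB, B -> AN.

S -> g | i | AA | AN | NA | SB; A -> g; B -> AN; N -> i | AA | AN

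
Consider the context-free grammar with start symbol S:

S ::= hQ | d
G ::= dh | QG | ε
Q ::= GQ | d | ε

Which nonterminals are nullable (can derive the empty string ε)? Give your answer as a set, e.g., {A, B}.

{G, Q}

Directly nullable (have an ε-rule): {G, Q}.
Not nullable: S — each has a terminal in every rule's right-hand side or depends on a non-nullable symbol.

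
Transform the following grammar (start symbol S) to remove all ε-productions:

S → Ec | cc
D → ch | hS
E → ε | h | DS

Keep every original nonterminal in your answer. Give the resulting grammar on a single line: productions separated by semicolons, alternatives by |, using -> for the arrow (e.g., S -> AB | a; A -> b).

Nullable set: {E}.
S -> Ec: E nullable, giving Ec | c.
Drop E -> ε.
Unchanged (no nullable symbols): S -> cc; D -> ch; D -> hS; E -> DS; E -> h.

S -> c | Ec | cc; D -> ch | hS; E -> h | DS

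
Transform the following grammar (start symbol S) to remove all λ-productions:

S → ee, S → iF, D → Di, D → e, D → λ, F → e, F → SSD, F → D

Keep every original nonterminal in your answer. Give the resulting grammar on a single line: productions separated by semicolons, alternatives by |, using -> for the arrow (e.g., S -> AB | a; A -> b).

S -> i | ee | iF; D -> e | i | Di; F -> D | e | SS | SSD

Nullable set: {D, F}.
S -> iF: F nullable, giving i | iF.
Drop D -> λ.
D -> Di: D nullable, giving Di | i.
F -> D: D nullable, giving D.
F -> SSD: D nullable, giving SS | SSD.
Unchanged (no nullable symbols): S -> ee; D -> e; F -> e.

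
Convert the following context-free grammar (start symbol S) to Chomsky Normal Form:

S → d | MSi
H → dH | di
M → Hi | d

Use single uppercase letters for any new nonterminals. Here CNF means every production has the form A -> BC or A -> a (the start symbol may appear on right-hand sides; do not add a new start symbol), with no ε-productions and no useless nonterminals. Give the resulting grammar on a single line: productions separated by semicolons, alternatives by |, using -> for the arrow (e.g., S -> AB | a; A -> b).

No ε-productions.
No unit productions to eliminate.
TERM: introduce A -> d, B -> i and substitute in every rule of length ≥2.
BIN: S -> MSB becomes S -> MC, C -> SB.

S -> d | MC; A -> d; B -> i; C -> SB; H -> AB | AH; M -> d | HB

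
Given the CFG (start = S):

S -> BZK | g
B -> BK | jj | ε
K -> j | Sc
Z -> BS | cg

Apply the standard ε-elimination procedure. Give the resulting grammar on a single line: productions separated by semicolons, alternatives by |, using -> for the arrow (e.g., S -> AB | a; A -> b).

S -> g | ZK | BZK; B -> K | BK | jj; K -> j | Sc; Z -> S | BS | cg

Nullable set: {B}.
S -> BZK: B nullable, giving BZK | ZK.
Drop B -> ε.
B -> BK: B nullable, giving BK | K.
Z -> BS: B nullable, giving BS | S.
Unchanged (no nullable symbols): S -> g; B -> jj; K -> Sc; K -> j; Z -> cg.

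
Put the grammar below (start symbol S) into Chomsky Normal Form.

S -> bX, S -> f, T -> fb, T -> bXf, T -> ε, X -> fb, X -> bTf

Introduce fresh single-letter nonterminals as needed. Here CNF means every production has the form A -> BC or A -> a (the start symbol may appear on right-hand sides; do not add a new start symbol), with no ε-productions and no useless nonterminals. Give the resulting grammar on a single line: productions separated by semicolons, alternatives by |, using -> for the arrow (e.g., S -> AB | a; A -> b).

Nullable: {T}; after ε-elimination: S -> f | bX; T -> fb | bXf; X -> bf | fb | bTf.
No unit productions to eliminate.
TERM: introduce A -> b, B -> f and substitute in every rule of length ≥2.
BIN: T -> AXB becomes T -> AC, C -> XB; X -> ATB becomes X -> AD, D -> TB.

S -> f | AX; A -> b; B -> f; C -> XB; D -> TB; T -> AC | BA; X -> AB | AD | BA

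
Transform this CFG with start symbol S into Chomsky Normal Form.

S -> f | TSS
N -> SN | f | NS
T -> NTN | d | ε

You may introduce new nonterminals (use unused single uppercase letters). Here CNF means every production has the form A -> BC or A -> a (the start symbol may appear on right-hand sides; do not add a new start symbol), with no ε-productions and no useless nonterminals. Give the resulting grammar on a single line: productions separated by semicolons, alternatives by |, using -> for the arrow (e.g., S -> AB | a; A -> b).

Nullable: {T}; after ε-elimination: S -> f | SS | TSS; N -> f | NS | SN; T -> d | NN | NTN.
No unit productions to eliminate.
BIN: S -> TSS becomes S -> TA, A -> SS; T -> NTN becomes T -> NB, B -> TN.

S -> f | SS | TA; A -> SS; B -> TN; N -> f | NS | SN; T -> d | NB | NN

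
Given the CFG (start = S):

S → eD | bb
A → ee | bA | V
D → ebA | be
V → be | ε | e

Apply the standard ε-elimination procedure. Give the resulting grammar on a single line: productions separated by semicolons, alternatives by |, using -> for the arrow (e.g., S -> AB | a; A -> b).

Nullable set: {A, V}.
A -> V: V nullable, giving V.
A -> bA: A nullable, giving b | bA.
D -> ebA: A nullable, giving eb | ebA.
Drop V -> ε.
Unchanged (no nullable symbols): S -> bb; S -> eD; A -> ee; D -> be; V -> be; V -> e.

S -> bb | eD; A -> V | b | bA | ee; D -> be | eb | ebA; V -> e | be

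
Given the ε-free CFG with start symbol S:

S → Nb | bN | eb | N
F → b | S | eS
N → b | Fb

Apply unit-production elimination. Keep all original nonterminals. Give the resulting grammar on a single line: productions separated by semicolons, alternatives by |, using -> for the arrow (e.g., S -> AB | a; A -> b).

S -> b | Fb | Nb | bN | eb; F -> b | Fb | Nb | bN | eS | eb; N -> b | Fb

Unit productions: F->S, S->N.
Unit pairs (A ⇒* B via units): (F,N), (F,S), (S,N).
S: inherits non-unit rules of {N, S} → Fb | Nb | b | bN | eb.
F: inherits non-unit rules of {F, N, S} → Fb | Nb | b | bN | eS | eb.
N: inherits non-unit rules of {N} → Fb | b.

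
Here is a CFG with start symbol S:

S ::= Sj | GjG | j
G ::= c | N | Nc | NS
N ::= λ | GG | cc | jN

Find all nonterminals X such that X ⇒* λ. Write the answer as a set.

{G, N}

Directly nullable (have an ε-rule): {N}.
G is nullable via G -> N (every symbol on the right is already known nullable).
Not nullable: S — each has a terminal in every rule's right-hand side or depends on a non-nullable symbol.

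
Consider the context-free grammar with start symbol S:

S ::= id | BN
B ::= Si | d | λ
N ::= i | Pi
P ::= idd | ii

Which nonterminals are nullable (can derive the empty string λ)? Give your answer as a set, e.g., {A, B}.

{B}

Directly nullable (have an ε-rule): {B}.
Not nullable: N, P, S — each has a terminal in every rule's right-hand side or depends on a non-nullable symbol.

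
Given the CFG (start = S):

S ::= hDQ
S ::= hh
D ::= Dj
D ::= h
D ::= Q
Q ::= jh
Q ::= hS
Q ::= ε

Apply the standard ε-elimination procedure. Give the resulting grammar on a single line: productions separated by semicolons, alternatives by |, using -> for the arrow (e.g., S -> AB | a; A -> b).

S -> h | hD | hQ | hh | hDQ; D -> Q | h | j | Dj; Q -> hS | jh

Nullable set: {D, Q}.
S -> hDQ: D, Q nullable, giving h | hD | hDQ | hQ.
D -> Dj: D nullable, giving Dj | j.
D -> Q: Q nullable, giving Q.
Drop Q -> ε.
Unchanged (no nullable symbols): S -> hh; D -> h; Q -> hS; Q -> jh.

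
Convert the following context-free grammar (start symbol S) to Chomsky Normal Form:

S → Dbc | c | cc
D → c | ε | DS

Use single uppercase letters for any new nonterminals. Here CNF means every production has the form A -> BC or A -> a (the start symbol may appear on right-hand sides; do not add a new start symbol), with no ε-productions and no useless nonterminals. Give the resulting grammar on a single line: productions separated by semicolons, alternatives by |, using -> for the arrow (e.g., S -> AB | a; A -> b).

Nullable: {D}; after ε-elimination: S -> c | bc | cc | Dbc; D -> S | c | DS.
After unit-elimination: S -> c | bc | cc | Dbc; D -> c | DS | bc | cc | Dbc.
TERM: introduce A -> b, B -> c and substitute in every rule of length ≥2.
BIN: D -> DAB becomes D -> DC, C -> AB; S -> DAB becomes S -> DE, E -> AB.

S -> c | AB | BB | DE; A -> b; B -> c; C -> AB; D -> c | AB | BB | DC | DS; E -> AB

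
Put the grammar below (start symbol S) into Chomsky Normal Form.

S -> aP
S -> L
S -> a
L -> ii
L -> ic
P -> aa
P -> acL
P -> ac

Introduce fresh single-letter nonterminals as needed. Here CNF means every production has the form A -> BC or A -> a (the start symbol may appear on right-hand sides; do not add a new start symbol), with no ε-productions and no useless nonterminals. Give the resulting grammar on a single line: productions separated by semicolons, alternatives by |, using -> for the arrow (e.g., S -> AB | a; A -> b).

No ε-productions.
After unit-elimination: S -> a | aP | ic | ii; L -> ic | ii; P -> aa | ac | acL.
TERM: introduce C -> a, B -> c, A -> i and substitute in every rule of length ≥2.
BIN: P -> CBL becomes P -> CD, D -> BL.

S -> a | AA | AB | CP; A -> i; B -> c; C -> a; D -> BL; L -> AA | AB; P -> CB | CC | CD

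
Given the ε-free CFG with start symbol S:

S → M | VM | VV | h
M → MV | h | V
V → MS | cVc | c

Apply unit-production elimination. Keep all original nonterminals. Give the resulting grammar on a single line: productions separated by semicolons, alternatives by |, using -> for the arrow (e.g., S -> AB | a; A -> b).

S -> c | h | MS | MV | VM | VV | cVc; M -> c | h | MS | MV | cVc; V -> c | MS | cVc

Unit productions: M->V, S->M.
Unit pairs (A ⇒* B via units): (M,V), (S,M), (S,V).
S: inherits non-unit rules of {M, S, V} → MS | MV | VM | VV | c | cVc | h.
M: inherits non-unit rules of {M, V} → MS | MV | c | cVc | h.
V: inherits non-unit rules of {V} → MS | c | cVc.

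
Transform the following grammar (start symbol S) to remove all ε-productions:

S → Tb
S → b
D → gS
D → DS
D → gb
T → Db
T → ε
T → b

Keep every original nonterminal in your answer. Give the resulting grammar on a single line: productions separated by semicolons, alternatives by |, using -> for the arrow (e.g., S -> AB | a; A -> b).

Nullable set: {T}.
S -> Tb: T nullable, giving Tb | b.
Drop T -> ε.
Unchanged (no nullable symbols): S -> b; D -> DS; D -> gS; D -> gb; T -> Db; T -> b.

S -> b | Tb; D -> DS | gS | gb; T -> b | Db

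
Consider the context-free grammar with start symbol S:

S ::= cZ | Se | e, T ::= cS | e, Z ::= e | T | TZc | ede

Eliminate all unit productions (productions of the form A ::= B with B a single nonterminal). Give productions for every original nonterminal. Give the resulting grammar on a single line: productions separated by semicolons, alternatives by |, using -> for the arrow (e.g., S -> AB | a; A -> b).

Unit productions: Z->T.
Unit pairs (A ⇒* B via units): (Z,T).
S: inherits non-unit rules of {S} → Se | cZ | e.
T: inherits non-unit rules of {T} → cS | e.
Z: inherits non-unit rules of {T, Z} → TZc | cS | e | ede.

S -> e | Se | cZ; T -> e | cS; Z -> e | cS | TZc | ede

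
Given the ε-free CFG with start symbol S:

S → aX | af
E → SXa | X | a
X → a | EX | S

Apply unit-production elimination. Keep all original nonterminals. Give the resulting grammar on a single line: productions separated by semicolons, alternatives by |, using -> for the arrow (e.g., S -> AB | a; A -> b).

S -> aX | af; E -> a | EX | aX | af | SXa; X -> a | EX | aX | af

Unit productions: E->X, X->S.
Unit pairs (A ⇒* B via units): (E,S), (E,X), (X,S).
S: inherits non-unit rules of {S} → aX | af.
E: inherits non-unit rules of {E, S, X} → EX | SXa | a | aX | af.
X: inherits non-unit rules of {S, X} → EX | a | aX | af.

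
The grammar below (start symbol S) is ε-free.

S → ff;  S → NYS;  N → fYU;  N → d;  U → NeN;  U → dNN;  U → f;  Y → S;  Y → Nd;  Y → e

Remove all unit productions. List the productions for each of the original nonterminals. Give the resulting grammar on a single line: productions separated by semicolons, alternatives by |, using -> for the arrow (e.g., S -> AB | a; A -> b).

Unit productions: Y->S.
Unit pairs (A ⇒* B via units): (Y,S).
S: inherits non-unit rules of {S} → NYS | ff.
N: inherits non-unit rules of {N} → d | fYU.
U: inherits non-unit rules of {U} → NeN | dNN | f.
Y: inherits non-unit rules of {S, Y} → NYS | Nd | e | ff.

S -> ff | NYS; N -> d | fYU; U -> f | NeN | dNN; Y -> e | Nd | ff | NYS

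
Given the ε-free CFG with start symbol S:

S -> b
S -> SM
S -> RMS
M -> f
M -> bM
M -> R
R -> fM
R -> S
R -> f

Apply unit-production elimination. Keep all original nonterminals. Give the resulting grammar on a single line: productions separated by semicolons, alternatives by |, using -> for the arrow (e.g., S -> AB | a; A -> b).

S -> b | SM | RMS; M -> b | f | SM | bM | fM | RMS; R -> b | f | SM | fM | RMS

Unit productions: M->R, R->S.
Unit pairs (A ⇒* B via units): (M,R), (M,S), (R,S).
S: inherits non-unit rules of {S} → RMS | SM | b.
M: inherits non-unit rules of {M, R, S} → RMS | SM | b | bM | f | fM.
R: inherits non-unit rules of {R, S} → RMS | SM | b | f | fM.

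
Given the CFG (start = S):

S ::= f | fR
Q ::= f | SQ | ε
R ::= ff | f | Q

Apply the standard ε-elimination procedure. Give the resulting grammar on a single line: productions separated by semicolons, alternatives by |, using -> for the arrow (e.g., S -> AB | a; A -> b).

S -> f | fR; Q -> S | f | SQ; R -> Q | f | ff

Nullable set: {Q, R}.
S -> fR: R nullable, giving f | fR.
Drop Q -> ε.
Q -> SQ: Q nullable, giving S | SQ.
R -> Q: Q nullable, giving Q.
Unchanged (no nullable symbols): S -> f; Q -> f; R -> f; R -> ff.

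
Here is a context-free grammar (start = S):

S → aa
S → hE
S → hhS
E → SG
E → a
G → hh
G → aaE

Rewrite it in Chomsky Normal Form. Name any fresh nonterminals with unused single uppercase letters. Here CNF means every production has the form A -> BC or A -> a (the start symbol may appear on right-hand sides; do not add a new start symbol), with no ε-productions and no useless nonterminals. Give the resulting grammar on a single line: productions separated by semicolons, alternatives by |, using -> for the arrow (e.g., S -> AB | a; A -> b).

S -> AA | BD | BE; A -> a; B -> h; C -> AE; D -> BS; E -> a | SG; G -> AC | BB

No ε-productions.
No unit productions to eliminate.
TERM: introduce A -> a, B -> h and substitute in every rule of length ≥2.
BIN: G -> AAE becomes G -> AC, C -> AE; S -> BBS becomes S -> BD, D -> BS.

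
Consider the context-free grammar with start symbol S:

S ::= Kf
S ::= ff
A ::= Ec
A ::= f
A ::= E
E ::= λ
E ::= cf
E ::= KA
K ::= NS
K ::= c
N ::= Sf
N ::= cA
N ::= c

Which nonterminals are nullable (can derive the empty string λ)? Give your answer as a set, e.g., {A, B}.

{A, E}

Directly nullable (have an ε-rule): {E}.
A is nullable via A -> E (every symbol on the right is already known nullable).
Not nullable: K, N, S — each has a terminal in every rule's right-hand side or depends on a non-nullable symbol.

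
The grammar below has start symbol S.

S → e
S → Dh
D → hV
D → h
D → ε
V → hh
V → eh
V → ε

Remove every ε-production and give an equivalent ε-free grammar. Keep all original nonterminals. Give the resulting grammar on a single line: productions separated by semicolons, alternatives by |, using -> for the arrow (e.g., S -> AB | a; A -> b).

Nullable set: {D, V}.
S -> Dh: D nullable, giving Dh | h.
Drop D -> ε.
D -> hV: V nullable, giving h | hV.
Drop V -> ε.
Unchanged (no nullable symbols): S -> e; D -> h; V -> eh; V -> hh.

S -> e | h | Dh; D -> h | hV; V -> eh | hh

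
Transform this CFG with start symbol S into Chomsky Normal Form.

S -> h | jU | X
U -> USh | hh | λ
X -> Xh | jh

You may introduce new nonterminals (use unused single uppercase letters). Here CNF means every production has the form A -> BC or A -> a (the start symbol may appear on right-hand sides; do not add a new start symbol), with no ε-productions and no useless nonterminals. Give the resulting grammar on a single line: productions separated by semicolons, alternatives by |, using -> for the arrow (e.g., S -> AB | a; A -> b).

Nullable: {U}; after ε-elimination: S -> X | h | j | jU; U -> Sh | hh | USh; X -> Xh | jh.
After unit-elimination: S -> h | j | Xh | jU | jh; U -> Sh | hh | USh; X -> Xh | jh.
TERM: introduce A -> h, B -> j and substitute in every rule of length ≥2.
BIN: U -> USA becomes U -> UC, C -> SA.

S -> h | j | BA | BU | XA; A -> h; B -> j; C -> SA; U -> AA | SA | UC; X -> BA | XA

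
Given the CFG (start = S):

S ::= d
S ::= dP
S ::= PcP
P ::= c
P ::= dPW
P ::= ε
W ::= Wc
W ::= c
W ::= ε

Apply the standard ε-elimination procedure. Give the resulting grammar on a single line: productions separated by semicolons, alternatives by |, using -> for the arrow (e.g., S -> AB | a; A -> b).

Nullable set: {P, W}.
S -> PcP: P, P nullable, giving Pc | PcP | c | cP.
S -> dP: P nullable, giving d | dP.
Drop P -> ε.
P -> dPW: P, W nullable, giving d | dP | dPW | dW.
Drop W -> ε.
W -> Wc: W nullable, giving Wc | c.
Unchanged (no nullable symbols): S -> d; P -> c; W -> c.

S -> c | d | Pc | cP | dP | PcP; P -> c | d | dP | dW | dPW; W -> c | Wc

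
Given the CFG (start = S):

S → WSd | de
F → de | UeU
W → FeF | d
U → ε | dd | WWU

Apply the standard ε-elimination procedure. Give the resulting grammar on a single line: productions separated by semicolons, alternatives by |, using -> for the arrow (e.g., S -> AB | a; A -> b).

S -> de | WSd; F -> e | Ue | de | eU | UeU; U -> WW | dd | WWU; W -> d | FeF

Nullable set: {U}.
F -> UeU: U, U nullable, giving Ue | UeU | e | eU.
Drop U -> ε.
U -> WWU: U nullable, giving WW | WWU.
Unchanged (no nullable symbols): S -> WSd; S -> de; F -> de; U -> dd; W -> FeF; W -> d.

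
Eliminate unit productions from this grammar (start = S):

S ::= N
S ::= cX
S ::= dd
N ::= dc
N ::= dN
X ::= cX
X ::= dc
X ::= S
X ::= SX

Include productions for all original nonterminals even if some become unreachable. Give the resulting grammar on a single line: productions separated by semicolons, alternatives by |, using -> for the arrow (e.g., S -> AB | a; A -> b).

Unit productions: S->N, X->S.
Unit pairs (A ⇒* B via units): (S,N), (X,N), (X,S).
S: inherits non-unit rules of {N, S} → cX | dN | dc | dd.
N: inherits non-unit rules of {N} → dN | dc.
X: inherits non-unit rules of {N, S, X} → SX | cX | dN | dc | dd.

S -> cX | dN | dc | dd; N -> dN | dc; X -> SX | cX | dN | dc | dd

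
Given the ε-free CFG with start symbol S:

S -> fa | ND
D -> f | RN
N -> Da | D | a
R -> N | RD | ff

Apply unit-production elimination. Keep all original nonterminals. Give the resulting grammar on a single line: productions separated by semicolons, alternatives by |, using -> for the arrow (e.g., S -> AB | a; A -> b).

Unit productions: N->D, R->N.
Unit pairs (A ⇒* B via units): (N,D), (R,D), (R,N).
S: inherits non-unit rules of {S} → ND | fa.
D: inherits non-unit rules of {D} → RN | f.
N: inherits non-unit rules of {D, N} → Da | RN | a | f.
R: inherits non-unit rules of {D, N, R} → Da | RD | RN | a | f | ff.

S -> ND | fa; D -> f | RN; N -> a | f | Da | RN; R -> a | f | Da | RD | RN | ff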